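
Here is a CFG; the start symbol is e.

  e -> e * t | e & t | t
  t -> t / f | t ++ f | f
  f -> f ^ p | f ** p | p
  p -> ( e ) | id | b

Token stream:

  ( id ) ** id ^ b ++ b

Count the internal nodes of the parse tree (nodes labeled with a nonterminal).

[e [t [t [f [f [f [p ( [e [t [f [p id]]]] )]] ** [p id]] ^ [p b]]] ++ [f [p b]]]]

15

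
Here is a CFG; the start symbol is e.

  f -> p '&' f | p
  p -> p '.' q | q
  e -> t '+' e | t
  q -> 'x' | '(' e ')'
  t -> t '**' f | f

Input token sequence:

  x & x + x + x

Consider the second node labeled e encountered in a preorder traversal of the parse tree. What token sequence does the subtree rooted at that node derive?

x + x

[e [t [f [p [q x]] & [f [p [q x]]]]] + [e [t [f [p [q x]]]] + [e [t [f [p [q x]]]]]]]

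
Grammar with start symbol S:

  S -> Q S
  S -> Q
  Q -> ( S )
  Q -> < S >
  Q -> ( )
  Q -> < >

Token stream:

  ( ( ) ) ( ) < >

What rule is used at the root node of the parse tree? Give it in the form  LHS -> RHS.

S -> Q S

[S [Q ( [S [Q ( )]] )] [S [Q ( )] [S [Q < >]]]]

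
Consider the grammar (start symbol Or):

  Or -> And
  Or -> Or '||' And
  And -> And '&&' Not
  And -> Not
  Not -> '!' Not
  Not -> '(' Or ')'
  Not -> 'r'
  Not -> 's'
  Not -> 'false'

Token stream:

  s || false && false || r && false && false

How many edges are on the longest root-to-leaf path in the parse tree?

5

[Or [Or [Or [And [Not s]]] || [And [And [Not false]] && [Not false]]] || [And [And [And [Not r]] && [Not false]] && [Not false]]]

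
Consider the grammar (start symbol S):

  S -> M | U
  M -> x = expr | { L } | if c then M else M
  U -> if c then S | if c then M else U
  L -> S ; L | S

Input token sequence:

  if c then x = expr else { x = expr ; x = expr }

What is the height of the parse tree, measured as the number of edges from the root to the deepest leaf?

7

[S [M if c then [M x = expr] else [M { [L [S [M x = expr]] ; [L [S [M x = expr]]]] }]]]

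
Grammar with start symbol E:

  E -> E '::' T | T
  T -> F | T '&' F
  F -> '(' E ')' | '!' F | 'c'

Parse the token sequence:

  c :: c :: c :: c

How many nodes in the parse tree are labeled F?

[E [E [E [E [T [F c]]] :: [T [F c]]] :: [T [F c]]] :: [T [F c]]]

4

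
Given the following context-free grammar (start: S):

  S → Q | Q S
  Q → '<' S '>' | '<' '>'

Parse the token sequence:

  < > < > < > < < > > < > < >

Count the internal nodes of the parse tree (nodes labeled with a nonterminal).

[S [Q < >] [S [Q < >] [S [Q < >] [S [Q < [S [Q < >]] >] [S [Q < >] [S [Q < >]]]]]]]

14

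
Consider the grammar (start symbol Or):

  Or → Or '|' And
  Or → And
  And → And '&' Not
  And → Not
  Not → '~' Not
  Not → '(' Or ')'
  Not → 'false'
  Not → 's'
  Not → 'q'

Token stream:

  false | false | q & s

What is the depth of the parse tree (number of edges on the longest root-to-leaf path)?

5

[Or [Or [Or [And [Not false]]] | [And [Not false]]] | [And [And [Not q]] & [Not s]]]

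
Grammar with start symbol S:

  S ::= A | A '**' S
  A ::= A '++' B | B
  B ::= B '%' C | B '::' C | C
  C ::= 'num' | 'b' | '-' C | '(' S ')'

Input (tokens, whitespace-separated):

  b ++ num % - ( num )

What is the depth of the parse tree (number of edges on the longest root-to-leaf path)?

[S [A [A [B [C b]]] ++ [B [B [C num]] % [C - [C ( [S [A [B [C num]]]] )]]]]]

9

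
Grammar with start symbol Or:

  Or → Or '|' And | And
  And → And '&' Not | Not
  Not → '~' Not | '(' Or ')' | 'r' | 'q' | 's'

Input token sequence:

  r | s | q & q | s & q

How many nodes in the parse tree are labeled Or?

[Or [Or [Or [Or [And [Not r]]] | [And [Not s]]] | [And [And [Not q]] & [Not q]]] | [And [And [Not s]] & [Not q]]]

4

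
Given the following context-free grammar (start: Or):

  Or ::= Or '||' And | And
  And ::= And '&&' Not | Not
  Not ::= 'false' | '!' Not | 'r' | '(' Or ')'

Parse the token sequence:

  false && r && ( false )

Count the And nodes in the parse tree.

[Or [And [And [And [Not false]] && [Not r]] && [Not ( [Or [And [Not false]]] )]]]

4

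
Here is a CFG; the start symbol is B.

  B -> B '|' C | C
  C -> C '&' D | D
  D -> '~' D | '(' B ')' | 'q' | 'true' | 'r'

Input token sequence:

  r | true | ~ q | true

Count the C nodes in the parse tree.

[B [B [B [B [C [D r]]] | [C [D true]]] | [C [D ~ [D q]]]] | [C [D true]]]

4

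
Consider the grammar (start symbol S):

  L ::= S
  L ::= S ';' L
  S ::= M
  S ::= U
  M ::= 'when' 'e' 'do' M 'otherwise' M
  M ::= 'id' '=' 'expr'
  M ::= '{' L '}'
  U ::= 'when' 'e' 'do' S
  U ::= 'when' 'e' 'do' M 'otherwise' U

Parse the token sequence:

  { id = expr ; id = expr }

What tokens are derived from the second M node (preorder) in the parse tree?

[S [M { [L [S [M id = expr]] ; [L [S [M id = expr]]]] }]]

id = expr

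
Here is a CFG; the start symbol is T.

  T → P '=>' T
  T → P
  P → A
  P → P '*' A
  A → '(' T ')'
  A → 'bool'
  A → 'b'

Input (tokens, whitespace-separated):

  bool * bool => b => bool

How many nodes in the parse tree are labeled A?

4

[T [P [P [A bool]] * [A bool]] => [T [P [A b]] => [T [P [A bool]]]]]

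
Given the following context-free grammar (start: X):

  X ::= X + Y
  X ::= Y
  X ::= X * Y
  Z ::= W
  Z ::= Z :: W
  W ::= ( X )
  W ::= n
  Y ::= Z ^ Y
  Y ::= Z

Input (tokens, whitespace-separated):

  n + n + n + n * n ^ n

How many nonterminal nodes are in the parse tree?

23

[X [X [X [X [X [Y [Z [W n]]]] + [Y [Z [W n]]]] + [Y [Z [W n]]]] + [Y [Z [W n]]]] * [Y [Z [W n]] ^ [Y [Z [W n]]]]]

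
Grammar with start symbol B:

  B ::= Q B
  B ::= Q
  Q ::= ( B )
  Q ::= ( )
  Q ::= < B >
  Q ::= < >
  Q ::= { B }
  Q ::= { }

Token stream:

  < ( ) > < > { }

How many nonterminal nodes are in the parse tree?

[B [Q < [B [Q ( )]] >] [B [Q < >] [B [Q { }]]]]

8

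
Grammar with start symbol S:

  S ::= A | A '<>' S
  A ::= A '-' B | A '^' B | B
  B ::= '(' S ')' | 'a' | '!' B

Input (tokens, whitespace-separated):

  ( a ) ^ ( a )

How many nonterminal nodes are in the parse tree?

[S [A [A [B ( [S [A [B a]]] )]] ^ [B ( [S [A [B a]]] )]]]

11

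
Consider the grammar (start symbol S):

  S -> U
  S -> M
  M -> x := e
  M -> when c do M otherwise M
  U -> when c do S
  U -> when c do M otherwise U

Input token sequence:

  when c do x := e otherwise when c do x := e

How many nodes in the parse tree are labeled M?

[S [U when c do [M x := e] otherwise [U when c do [S [M x := e]]]]]

2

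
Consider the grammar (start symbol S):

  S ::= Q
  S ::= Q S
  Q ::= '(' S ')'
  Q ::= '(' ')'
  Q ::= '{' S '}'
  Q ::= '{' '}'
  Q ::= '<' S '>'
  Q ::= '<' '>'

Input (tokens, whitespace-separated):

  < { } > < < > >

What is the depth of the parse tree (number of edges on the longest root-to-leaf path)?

5

[S [Q < [S [Q { }]] >] [S [Q < [S [Q < >]] >]]]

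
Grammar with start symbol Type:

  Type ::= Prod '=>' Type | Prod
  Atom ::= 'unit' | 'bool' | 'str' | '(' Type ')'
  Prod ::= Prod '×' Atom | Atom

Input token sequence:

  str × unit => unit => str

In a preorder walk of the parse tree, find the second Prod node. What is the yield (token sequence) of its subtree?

[Type [Prod [Prod [Atom str]] × [Atom unit]] => [Type [Prod [Atom unit]] => [Type [Prod [Atom str]]]]]

str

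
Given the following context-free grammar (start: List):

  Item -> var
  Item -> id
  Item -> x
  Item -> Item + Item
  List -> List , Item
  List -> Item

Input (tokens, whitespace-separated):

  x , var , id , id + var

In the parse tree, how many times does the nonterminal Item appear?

6

[List [List [List [List [Item x]] , [Item var]] , [Item id]] , [Item [Item id] + [Item var]]]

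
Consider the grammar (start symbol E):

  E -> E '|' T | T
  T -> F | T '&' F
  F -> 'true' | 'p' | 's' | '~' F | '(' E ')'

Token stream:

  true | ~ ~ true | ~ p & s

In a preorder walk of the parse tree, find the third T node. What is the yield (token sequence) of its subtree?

~ p & s

[E [E [E [T [F true]]] | [T [F ~ [F ~ [F true]]]]] | [T [T [F ~ [F p]]] & [F s]]]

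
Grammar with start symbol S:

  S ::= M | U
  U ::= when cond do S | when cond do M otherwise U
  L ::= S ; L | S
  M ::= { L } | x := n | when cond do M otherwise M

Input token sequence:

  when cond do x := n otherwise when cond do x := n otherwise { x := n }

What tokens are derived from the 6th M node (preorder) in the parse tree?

[S [M when cond do [M x := n] otherwise [M when cond do [M x := n] otherwise [M { [L [S [M x := n]]] }]]]]

x := n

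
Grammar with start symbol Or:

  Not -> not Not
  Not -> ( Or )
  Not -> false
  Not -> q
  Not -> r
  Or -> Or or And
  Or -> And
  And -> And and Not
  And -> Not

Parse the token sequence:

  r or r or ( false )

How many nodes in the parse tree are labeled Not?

[Or [Or [Or [And [Not r]]] or [And [Not r]]] or [And [Not ( [Or [And [Not false]]] )]]]

4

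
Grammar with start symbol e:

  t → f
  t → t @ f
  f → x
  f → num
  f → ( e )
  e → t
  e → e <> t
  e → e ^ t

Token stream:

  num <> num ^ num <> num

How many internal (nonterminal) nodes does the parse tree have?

12

[e [e [e [e [t [f num]]] <> [t [f num]]] ^ [t [f num]]] <> [t [f num]]]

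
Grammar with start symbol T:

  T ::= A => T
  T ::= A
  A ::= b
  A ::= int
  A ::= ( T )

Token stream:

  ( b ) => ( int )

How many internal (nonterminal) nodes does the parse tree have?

[T [A ( [T [A b]] )] => [T [A ( [T [A int]] )]]]

8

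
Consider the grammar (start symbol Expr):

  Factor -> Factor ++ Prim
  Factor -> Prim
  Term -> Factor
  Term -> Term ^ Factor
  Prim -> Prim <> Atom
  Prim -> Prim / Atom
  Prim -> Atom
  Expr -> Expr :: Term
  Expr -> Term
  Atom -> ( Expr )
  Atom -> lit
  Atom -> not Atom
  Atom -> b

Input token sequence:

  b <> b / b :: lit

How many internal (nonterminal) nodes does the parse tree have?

[Expr [Expr [Term [Factor [Prim [Prim [Prim [Atom b]] <> [Atom b]] / [Atom b]]]]] :: [Term [Factor [Prim [Atom lit]]]]]

14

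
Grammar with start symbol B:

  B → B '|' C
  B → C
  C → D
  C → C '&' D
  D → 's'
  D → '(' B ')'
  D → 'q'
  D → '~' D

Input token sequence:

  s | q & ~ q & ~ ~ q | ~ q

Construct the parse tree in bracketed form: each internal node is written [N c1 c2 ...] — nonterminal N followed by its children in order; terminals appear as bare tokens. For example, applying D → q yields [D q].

B
B | C
B | C | C
C | C | C
D | C | C
s | C | C
s | C & D | C
s | C & D & D | C
s | D & D & D | C
s | q & D & D | C
s | q & ~ D & D | C
s | q & ~ q & D | C
s | q & ~ q & ~ D | C
s | q & ~ q & ~ ~ D | C
s | q & ~ q & ~ ~ q | C
s | q & ~ q & ~ ~ q | D
s | q & ~ q & ~ ~ q | ~ D
s | q & ~ q & ~ ~ q | ~ q

[B [B [B [C [D s]]] | [C [C [C [D q]] & [D ~ [D q]]] & [D ~ [D ~ [D q]]]]] | [C [D ~ [D q]]]]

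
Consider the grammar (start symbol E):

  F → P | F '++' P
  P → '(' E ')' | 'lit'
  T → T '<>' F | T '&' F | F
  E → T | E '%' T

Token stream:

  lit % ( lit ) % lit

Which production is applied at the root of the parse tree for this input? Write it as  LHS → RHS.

[E [E [E [T [F [P lit]]]] % [T [F [P ( [E [T [F [P lit]]]] )]]]] % [T [F [P lit]]]]

E → E '%' T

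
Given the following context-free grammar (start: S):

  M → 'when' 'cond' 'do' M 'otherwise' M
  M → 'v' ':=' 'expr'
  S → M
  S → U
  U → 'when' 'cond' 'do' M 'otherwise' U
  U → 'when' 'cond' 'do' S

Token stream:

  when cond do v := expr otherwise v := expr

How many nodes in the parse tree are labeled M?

[S [M when cond do [M v := expr] otherwise [M v := expr]]]

3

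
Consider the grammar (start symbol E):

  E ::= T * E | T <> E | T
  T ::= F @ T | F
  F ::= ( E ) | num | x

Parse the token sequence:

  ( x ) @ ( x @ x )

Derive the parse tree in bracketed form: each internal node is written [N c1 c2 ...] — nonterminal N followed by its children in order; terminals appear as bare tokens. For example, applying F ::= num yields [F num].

[E [T [F ( [E [T [F x]]] )] @ [T [F ( [E [T [F x] @ [T [F x]]]] )]]]]

E
T
F @ T
( E ) @ T
( T ) @ T
( F ) @ T
( x ) @ T
( x ) @ F
( x ) @ ( E )
( x ) @ ( T )
( x ) @ ( F @ T )
( x ) @ ( x @ T )
( x ) @ ( x @ F )
( x ) @ ( x @ x )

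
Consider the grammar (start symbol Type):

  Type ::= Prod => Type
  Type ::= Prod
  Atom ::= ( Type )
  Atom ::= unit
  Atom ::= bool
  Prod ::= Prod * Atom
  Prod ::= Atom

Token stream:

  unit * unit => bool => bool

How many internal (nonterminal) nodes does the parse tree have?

[Type [Prod [Prod [Atom unit]] * [Atom unit]] => [Type [Prod [Atom bool]] => [Type [Prod [Atom bool]]]]]

11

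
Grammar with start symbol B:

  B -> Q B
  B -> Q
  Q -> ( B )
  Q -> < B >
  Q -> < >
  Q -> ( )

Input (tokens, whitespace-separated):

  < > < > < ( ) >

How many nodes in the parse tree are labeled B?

4

[B [Q < >] [B [Q < >] [B [Q < [B [Q ( )]] >]]]]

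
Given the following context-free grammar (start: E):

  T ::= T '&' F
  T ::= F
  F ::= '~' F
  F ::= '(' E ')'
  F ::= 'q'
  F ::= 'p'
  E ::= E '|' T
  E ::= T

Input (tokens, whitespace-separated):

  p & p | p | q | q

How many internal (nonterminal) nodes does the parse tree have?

14

[E [E [E [E [T [T [F p]] & [F p]]] | [T [F p]]] | [T [F q]]] | [T [F q]]]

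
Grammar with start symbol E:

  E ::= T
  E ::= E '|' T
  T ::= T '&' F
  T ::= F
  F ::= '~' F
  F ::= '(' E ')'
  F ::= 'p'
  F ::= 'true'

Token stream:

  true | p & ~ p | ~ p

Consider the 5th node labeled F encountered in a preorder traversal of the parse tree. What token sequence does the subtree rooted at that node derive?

~ p

[E [E [E [T [F true]]] | [T [T [F p]] & [F ~ [F p]]]] | [T [F ~ [F p]]]]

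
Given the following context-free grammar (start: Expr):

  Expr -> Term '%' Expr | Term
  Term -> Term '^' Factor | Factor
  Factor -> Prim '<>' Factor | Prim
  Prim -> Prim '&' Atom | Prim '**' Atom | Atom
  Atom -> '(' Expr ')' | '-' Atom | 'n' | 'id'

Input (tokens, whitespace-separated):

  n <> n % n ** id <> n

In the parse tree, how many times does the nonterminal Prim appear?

5

[Expr [Term [Factor [Prim [Atom n]] <> [Factor [Prim [Atom n]]]]] % [Expr [Term [Factor [Prim [Prim [Atom n]] ** [Atom id]] <> [Factor [Prim [Atom n]]]]]]]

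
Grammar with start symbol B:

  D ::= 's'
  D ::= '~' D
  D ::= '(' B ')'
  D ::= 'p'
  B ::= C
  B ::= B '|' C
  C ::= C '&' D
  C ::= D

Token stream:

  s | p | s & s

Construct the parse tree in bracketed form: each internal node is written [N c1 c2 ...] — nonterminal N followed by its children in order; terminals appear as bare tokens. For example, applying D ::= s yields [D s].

B
B | C
B | C | C
C | C | C
D | C | C
s | C | C
s | D | C
s | p | C
s | p | C & D
s | p | D & D
s | p | s & D
s | p | s & s

[B [B [B [C [D s]]] | [C [D p]]] | [C [C [D s]] & [D s]]]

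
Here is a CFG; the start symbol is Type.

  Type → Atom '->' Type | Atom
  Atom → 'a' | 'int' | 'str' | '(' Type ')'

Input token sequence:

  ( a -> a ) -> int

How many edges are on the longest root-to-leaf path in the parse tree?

5

[Type [Atom ( [Type [Atom a] -> [Type [Atom a]]] )] -> [Type [Atom int]]]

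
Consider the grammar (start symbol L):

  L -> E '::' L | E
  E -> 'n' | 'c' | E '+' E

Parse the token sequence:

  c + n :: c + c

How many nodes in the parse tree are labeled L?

[L [E [E c] + [E n]] :: [L [E [E c] + [E c]]]]

2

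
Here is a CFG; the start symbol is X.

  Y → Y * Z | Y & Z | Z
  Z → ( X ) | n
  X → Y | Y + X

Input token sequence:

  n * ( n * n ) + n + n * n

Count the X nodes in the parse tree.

[X [Y [Y [Z n]] * [Z ( [X [Y [Y [Z n]] * [Z n]]] )]] + [X [Y [Z n]] + [X [Y [Y [Z n]] * [Z n]]]]]

4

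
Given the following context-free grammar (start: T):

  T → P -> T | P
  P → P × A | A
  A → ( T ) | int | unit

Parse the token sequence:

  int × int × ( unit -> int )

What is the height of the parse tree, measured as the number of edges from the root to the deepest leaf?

[T [P [P [P [A int]] × [A int]] × [A ( [T [P [A unit]] -> [T [P [A int]]]] )]]]

7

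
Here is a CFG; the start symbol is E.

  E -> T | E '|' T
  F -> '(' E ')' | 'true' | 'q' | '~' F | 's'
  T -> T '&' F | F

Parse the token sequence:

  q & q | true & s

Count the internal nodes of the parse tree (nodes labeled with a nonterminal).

[E [E [T [T [F q]] & [F q]]] | [T [T [F true]] & [F s]]]

10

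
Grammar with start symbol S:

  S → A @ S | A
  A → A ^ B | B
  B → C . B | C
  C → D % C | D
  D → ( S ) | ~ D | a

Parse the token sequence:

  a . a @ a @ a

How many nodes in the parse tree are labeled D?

4

[S [A [B [C [D a]] . [B [C [D a]]]]] @ [S [A [B [C [D a]]]] @ [S [A [B [C [D a]]]]]]]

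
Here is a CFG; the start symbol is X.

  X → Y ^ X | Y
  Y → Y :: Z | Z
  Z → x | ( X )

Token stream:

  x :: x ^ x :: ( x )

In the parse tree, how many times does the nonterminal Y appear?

5

[X [Y [Y [Z x]] :: [Z x]] ^ [X [Y [Y [Z x]] :: [Z ( [X [Y [Z x]]] )]]]]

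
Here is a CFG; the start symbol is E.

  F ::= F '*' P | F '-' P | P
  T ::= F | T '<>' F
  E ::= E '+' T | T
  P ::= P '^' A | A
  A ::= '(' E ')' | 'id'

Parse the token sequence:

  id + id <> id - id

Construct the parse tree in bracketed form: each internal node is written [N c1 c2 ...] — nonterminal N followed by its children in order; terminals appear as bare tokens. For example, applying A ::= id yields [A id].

[E [E [T [F [P [A id]]]]] + [T [T [F [P [A id]]]] <> [F [F [P [A id]]] - [P [A id]]]]]

E
E + T
T + T
F + T
P + T
A + T
id + T
id + T <> F
id + F <> F
id + P <> F
id + A <> F
id + id <> F
id + id <> F - P
id + id <> P - P
id + id <> A - P
id + id <> id - P
id + id <> id - A
id + id <> id - id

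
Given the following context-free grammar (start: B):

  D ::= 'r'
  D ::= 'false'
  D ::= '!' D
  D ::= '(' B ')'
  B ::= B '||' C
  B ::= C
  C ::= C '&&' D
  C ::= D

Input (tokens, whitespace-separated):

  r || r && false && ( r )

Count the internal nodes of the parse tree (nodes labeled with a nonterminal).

13

[B [B [C [D r]]] || [C [C [C [D r]] && [D false]] && [D ( [B [C [D r]]] )]]]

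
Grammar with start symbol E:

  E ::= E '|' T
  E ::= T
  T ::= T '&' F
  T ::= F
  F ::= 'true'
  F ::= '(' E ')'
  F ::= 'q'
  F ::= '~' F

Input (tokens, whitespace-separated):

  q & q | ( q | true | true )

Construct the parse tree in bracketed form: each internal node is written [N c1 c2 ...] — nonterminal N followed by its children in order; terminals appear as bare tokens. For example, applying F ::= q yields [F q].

[E [E [T [T [F q]] & [F q]]] | [T [F ( [E [E [E [T [F q]]] | [T [F true]]] | [T [F true]]] )]]]

E
E | T
T | T
T & F | T
F & F | T
q & F | T
q & q | T
q & q | F
q & q | ( E )
q & q | ( E | T )
q & q | ( E | T | T )
q & q | ( T | T | T )
q & q | ( F | T | T )
q & q | ( q | T | T )
q & q | ( q | F | T )
q & q | ( q | true | T )
q & q | ( q | true | F )
q & q | ( q | true | true )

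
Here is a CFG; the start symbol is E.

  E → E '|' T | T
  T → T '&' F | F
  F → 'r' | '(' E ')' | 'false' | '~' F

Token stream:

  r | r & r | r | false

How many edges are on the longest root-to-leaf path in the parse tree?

6

[E [E [E [E [T [F r]]] | [T [T [F r]] & [F r]]] | [T [F r]]] | [T [F false]]]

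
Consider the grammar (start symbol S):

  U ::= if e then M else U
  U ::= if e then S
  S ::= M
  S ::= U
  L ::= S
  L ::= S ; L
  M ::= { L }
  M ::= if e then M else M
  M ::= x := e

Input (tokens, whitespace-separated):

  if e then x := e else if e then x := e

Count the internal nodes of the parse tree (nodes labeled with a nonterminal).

6

[S [U if e then [M x := e] else [U if e then [S [M x := e]]]]]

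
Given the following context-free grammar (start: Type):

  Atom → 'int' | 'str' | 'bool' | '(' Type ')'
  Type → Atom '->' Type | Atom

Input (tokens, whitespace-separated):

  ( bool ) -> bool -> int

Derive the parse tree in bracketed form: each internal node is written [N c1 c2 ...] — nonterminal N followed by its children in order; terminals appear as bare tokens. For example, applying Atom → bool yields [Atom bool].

Type
Atom -> Type
( Type ) -> Type
( Atom ) -> Type
( bool ) -> Type
( bool ) -> Atom -> Type
( bool ) -> bool -> Type
( bool ) -> bool -> Atom
( bool ) -> bool -> int

[Type [Atom ( [Type [Atom bool]] )] -> [Type [Atom bool] -> [Type [Atom int]]]]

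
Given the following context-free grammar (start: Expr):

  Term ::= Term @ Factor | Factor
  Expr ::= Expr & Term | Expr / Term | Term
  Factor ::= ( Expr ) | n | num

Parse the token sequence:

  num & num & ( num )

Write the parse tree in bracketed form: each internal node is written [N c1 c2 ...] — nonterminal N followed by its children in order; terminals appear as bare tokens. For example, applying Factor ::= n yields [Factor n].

Expr
Expr & Term
Expr & Term & Term
Term & Term & Term
Factor & Term & Term
num & Term & Term
num & Factor & Term
num & num & Term
num & num & Factor
num & num & ( Expr )
num & num & ( Term )
num & num & ( Factor )
num & num & ( num )

[Expr [Expr [Expr [Term [Factor num]]] & [Term [Factor num]]] & [Term [Factor ( [Expr [Term [Factor num]]] )]]]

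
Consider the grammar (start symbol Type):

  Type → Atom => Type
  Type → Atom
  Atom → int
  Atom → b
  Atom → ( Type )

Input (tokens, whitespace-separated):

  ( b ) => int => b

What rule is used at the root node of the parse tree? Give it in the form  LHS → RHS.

[Type [Atom ( [Type [Atom b]] )] => [Type [Atom int] => [Type [Atom b]]]]

Type → Atom => Type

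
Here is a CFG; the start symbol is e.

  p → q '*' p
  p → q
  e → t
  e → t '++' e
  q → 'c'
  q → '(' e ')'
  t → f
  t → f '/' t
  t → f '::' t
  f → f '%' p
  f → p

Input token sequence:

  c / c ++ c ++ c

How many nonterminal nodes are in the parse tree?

19

[e [t [f [p [q c]]] / [t [f [p [q c]]]]] ++ [e [t [f [p [q c]]]] ++ [e [t [f [p [q c]]]]]]]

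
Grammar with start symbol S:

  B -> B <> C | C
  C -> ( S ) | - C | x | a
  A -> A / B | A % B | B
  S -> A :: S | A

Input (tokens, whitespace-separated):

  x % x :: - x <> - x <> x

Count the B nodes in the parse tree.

5

[S [A [A [B [C x]]] % [B [C x]]] :: [S [A [B [B [B [C - [C x]]] <> [C - [C x]]] <> [C x]]]]]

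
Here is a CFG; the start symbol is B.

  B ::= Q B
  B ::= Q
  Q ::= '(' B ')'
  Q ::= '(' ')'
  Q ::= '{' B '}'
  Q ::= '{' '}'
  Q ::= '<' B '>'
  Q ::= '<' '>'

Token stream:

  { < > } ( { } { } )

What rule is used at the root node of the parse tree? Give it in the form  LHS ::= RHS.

[B [Q { [B [Q < >]] }] [B [Q ( [B [Q { }] [B [Q { }]]] )]]]

B ::= Q B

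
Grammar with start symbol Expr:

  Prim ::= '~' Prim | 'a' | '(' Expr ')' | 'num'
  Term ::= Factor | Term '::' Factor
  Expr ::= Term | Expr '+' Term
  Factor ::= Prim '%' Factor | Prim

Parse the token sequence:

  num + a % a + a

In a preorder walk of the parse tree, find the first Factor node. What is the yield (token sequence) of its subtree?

num

[Expr [Expr [Expr [Term [Factor [Prim num]]]] + [Term [Factor [Prim a] % [Factor [Prim a]]]]] + [Term [Factor [Prim a]]]]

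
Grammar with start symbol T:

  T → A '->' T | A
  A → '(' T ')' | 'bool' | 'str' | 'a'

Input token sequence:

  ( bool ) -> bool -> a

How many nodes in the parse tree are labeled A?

[T [A ( [T [A bool]] )] -> [T [A bool] -> [T [A a]]]]

4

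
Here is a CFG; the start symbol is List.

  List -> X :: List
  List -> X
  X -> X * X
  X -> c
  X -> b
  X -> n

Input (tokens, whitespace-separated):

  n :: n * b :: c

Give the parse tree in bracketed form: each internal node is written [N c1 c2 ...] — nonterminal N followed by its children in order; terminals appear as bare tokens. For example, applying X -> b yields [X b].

List
X :: List
n :: List
n :: X :: List
n :: X * X :: List
n :: n * X :: List
n :: n * b :: List
n :: n * b :: X
n :: n * b :: c

[List [X n] :: [List [X [X n] * [X b]] :: [List [X c]]]]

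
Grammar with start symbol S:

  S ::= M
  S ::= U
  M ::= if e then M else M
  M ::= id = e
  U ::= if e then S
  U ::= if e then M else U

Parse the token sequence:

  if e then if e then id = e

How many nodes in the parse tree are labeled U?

2

[S [U if e then [S [U if e then [S [M id = e]]]]]]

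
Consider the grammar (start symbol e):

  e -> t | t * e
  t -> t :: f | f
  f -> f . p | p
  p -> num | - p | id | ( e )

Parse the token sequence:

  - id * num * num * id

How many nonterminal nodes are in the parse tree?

[e [t [f [p - [p id]]]] * [e [t [f [p num]]] * [e [t [f [p num]]] * [e [t [f [p id]]]]]]]

17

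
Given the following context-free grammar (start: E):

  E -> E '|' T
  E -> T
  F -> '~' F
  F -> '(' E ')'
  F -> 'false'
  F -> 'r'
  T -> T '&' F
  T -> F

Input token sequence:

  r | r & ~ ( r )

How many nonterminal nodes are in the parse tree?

[E [E [T [F r]]] | [T [T [F r]] & [F ~ [F ( [E [T [F r]]] )]]]]

12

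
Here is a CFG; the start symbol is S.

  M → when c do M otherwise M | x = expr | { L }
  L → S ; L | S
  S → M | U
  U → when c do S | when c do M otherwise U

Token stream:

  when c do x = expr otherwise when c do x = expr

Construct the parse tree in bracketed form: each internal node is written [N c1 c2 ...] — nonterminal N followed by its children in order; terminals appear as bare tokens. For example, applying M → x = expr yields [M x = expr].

S
U
when c do M otherwise U
when c do x = expr otherwise U
when c do x = expr otherwise when c do S
when c do x = expr otherwise when c do M
when c do x = expr otherwise when c do x = expr

[S [U when c do [M x = expr] otherwise [U when c do [S [M x = expr]]]]]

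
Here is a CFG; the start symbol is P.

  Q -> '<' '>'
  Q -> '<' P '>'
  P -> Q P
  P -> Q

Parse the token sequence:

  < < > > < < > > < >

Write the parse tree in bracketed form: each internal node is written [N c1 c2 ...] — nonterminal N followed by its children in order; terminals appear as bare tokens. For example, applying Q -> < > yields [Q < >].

P
Q P
< P > P
< Q > P
< < > > P
< < > > Q P
< < > > < P > P
< < > > < Q > P
< < > > < < > > P
< < > > < < > > Q
< < > > < < > > < >

[P [Q < [P [Q < >]] >] [P [Q < [P [Q < >]] >] [P [Q < >]]]]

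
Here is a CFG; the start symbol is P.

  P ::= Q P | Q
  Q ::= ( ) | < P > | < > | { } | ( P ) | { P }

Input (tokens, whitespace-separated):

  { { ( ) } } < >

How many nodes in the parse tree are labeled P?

[P [Q { [P [Q { [P [Q ( )]] }]] }] [P [Q < >]]]

4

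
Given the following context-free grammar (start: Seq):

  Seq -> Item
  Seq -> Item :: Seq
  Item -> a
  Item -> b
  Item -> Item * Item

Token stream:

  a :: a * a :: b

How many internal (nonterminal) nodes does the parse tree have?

8

[Seq [Item a] :: [Seq [Item [Item a] * [Item a]] :: [Seq [Item b]]]]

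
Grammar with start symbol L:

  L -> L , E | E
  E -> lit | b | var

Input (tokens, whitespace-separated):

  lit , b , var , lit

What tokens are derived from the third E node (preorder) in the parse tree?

[L [L [L [L [E lit]] , [E b]] , [E var]] , [E lit]]

var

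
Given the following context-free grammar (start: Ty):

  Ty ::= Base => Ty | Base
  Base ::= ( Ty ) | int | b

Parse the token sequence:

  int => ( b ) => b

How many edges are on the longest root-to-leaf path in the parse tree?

[Ty [Base int] => [Ty [Base ( [Ty [Base b]] )] => [Ty [Base b]]]]

5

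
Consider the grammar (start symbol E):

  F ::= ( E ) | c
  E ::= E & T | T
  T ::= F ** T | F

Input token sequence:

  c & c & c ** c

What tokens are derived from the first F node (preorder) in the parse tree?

c

[E [E [E [T [F c]]] & [T [F c]]] & [T [F c] ** [T [F c]]]]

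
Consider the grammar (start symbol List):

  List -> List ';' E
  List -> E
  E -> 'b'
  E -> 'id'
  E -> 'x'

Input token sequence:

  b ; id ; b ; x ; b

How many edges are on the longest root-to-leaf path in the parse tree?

6

[List [List [List [List [List [E b]] ; [E id]] ; [E b]] ; [E x]] ; [E b]]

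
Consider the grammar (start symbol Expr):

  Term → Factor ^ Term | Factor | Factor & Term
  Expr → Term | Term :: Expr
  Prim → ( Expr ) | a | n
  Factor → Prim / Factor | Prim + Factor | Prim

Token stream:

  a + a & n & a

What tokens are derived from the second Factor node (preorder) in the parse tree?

[Expr [Term [Factor [Prim a] + [Factor [Prim a]]] & [Term [Factor [Prim n]] & [Term [Factor [Prim a]]]]]]

a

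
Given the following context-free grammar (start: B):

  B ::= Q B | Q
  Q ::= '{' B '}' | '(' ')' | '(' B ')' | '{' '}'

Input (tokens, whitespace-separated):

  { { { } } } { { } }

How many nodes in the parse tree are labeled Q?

[B [Q { [B [Q { [B [Q { }]] }]] }] [B [Q { [B [Q { }]] }]]]

5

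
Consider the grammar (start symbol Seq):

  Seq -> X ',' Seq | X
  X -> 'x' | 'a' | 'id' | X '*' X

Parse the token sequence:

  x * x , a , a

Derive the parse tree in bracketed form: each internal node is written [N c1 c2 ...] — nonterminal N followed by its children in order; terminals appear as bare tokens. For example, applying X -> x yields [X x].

[Seq [X [X x] * [X x]] , [Seq [X a] , [Seq [X a]]]]

Seq
X , Seq
X * X , Seq
x * X , Seq
x * x , Seq
x * x , X , Seq
x * x , a , Seq
x * x , a , X
x * x , a , a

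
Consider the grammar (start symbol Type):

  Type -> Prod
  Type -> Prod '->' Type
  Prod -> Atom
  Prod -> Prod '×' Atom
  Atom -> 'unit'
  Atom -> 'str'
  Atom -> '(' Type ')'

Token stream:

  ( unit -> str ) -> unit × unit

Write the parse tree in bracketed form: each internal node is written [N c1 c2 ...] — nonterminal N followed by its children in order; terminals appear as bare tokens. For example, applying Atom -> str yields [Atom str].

[Type [Prod [Atom ( [Type [Prod [Atom unit]] -> [Type [Prod [Atom str]]]] )]] -> [Type [Prod [Prod [Atom unit]] × [Atom unit]]]]

Type
Prod -> Type
Atom -> Type
( Type ) -> Type
( Prod -> Type ) -> Type
( Atom -> Type ) -> Type
( unit -> Type ) -> Type
( unit -> Prod ) -> Type
( unit -> Atom ) -> Type
( unit -> str ) -> Type
( unit -> str ) -> Prod
( unit -> str ) -> Prod × Atom
( unit -> str ) -> Atom × Atom
( unit -> str ) -> unit × Atom
( unit -> str ) -> unit × unit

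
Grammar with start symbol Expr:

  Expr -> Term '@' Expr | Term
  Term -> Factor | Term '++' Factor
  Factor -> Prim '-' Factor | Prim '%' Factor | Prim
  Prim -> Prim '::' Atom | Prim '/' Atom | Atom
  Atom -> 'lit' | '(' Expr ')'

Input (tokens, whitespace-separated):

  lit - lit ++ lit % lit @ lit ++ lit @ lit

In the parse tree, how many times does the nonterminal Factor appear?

7

[Expr [Term [Term [Factor [Prim [Atom lit]] - [Factor [Prim [Atom lit]]]]] ++ [Factor [Prim [Atom lit]] % [Factor [Prim [Atom lit]]]]] @ [Expr [Term [Term [Factor [Prim [Atom lit]]]] ++ [Factor [Prim [Atom lit]]]] @ [Expr [Term [Factor [Prim [Atom lit]]]]]]]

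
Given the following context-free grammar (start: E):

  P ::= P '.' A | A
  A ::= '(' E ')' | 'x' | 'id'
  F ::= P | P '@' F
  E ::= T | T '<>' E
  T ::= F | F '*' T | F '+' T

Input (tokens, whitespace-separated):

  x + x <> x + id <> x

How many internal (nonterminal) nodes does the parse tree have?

23

[E [T [F [P [A x]]] + [T [F [P [A x]]]]] <> [E [T [F [P [A x]]] + [T [F [P [A id]]]]] <> [E [T [F [P [A x]]]]]]]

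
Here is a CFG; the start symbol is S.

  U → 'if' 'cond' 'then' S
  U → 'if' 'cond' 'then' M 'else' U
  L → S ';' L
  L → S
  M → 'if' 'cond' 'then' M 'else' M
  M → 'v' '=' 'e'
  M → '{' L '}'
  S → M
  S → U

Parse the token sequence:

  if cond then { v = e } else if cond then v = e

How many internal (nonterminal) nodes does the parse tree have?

9

[S [U if cond then [M { [L [S [M v = e]]] }] else [U if cond then [S [M v = e]]]]]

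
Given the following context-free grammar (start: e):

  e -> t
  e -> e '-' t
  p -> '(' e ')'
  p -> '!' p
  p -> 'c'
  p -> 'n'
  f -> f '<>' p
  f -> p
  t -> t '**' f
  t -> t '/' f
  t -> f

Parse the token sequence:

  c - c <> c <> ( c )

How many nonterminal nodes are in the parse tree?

16

[e [e [t [f [p c]]]] - [t [f [f [f [p c]] <> [p c]] <> [p ( [e [t [f [p c]]]] )]]]]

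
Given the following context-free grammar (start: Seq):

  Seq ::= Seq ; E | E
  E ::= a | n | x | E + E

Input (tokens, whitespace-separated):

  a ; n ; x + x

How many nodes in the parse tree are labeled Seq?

[Seq [Seq [Seq [E a]] ; [E n]] ; [E [E x] + [E x]]]

3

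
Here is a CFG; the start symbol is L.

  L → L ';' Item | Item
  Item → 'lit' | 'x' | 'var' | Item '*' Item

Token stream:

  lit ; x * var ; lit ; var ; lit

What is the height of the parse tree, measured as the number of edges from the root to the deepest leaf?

[L [L [L [L [L [Item lit]] ; [Item [Item x] * [Item var]]] ; [Item lit]] ; [Item var]] ; [Item lit]]

6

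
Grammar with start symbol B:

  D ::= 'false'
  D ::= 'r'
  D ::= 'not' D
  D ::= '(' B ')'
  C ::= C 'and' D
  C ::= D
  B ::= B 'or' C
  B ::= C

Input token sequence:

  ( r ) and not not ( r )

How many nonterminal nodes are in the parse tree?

13

[B [C [C [D ( [B [C [D r]]] )]] and [D not [D not [D ( [B [C [D r]]] )]]]]]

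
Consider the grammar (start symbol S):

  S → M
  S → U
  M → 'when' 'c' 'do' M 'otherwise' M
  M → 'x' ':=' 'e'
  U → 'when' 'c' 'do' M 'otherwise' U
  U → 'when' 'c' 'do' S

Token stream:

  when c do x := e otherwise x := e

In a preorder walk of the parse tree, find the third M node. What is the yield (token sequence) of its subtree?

x := e

[S [M when c do [M x := e] otherwise [M x := e]]]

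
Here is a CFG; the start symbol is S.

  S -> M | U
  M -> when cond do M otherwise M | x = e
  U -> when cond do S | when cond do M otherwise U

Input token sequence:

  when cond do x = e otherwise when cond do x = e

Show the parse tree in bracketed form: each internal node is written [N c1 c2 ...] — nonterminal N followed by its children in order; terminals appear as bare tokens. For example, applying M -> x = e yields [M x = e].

S
U
when cond do M otherwise U
when cond do x = e otherwise U
when cond do x = e otherwise when cond do S
when cond do x = e otherwise when cond do M
when cond do x = e otherwise when cond do x = e

[S [U when cond do [M x = e] otherwise [U when cond do [S [M x = e]]]]]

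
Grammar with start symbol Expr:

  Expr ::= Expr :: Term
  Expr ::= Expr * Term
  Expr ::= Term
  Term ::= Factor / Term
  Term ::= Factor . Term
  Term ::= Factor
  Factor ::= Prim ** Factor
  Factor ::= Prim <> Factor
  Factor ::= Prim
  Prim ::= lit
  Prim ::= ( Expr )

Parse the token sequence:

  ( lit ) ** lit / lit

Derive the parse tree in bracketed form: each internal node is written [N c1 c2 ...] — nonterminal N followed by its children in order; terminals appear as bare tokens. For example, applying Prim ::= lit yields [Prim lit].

Expr
Term
Factor / Term
Prim ** Factor / Term
( Expr ) ** Factor / Term
( Term ) ** Factor / Term
( Factor ) ** Factor / Term
( Prim ) ** Factor / Term
( lit ) ** Factor / Term
( lit ) ** Prim / Term
( lit ) ** lit / Term
( lit ) ** lit / Factor
( lit ) ** lit / Prim
( lit ) ** lit / lit

[Expr [Term [Factor [Prim ( [Expr [Term [Factor [Prim lit]]]] )] ** [Factor [Prim lit]]] / [Term [Factor [Prim lit]]]]]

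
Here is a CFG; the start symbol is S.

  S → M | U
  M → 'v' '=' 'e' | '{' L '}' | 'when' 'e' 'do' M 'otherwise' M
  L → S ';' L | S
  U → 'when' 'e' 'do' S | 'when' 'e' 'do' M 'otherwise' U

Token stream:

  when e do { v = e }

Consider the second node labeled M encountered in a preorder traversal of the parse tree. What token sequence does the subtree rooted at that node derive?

v = e

[S [U when e do [S [M { [L [S [M v = e]]] }]]]]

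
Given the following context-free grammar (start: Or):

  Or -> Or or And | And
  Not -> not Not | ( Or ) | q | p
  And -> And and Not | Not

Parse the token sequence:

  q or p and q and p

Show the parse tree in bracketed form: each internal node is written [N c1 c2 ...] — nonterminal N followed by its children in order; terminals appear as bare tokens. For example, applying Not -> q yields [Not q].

[Or [Or [And [Not q]]] or [And [And [And [Not p]] and [Not q]] and [Not p]]]

Or
Or or And
And or And
Not or And
q or And
q or And and Not
q or And and Not and Not
q or Not and Not and Not
q or p and Not and Not
q or p and q and Not
q or p and q and p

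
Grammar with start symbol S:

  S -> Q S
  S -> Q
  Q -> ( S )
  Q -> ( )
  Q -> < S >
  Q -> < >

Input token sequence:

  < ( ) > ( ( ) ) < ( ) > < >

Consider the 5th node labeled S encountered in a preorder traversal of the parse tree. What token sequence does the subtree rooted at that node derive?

[S [Q < [S [Q ( )]] >] [S [Q ( [S [Q ( )]] )] [S [Q < [S [Q ( )]] >] [S [Q < >]]]]]

< ( ) > < >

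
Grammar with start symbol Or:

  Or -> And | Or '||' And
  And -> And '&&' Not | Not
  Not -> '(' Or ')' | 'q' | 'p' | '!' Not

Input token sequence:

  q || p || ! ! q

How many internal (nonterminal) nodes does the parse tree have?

11

[Or [Or [Or [And [Not q]]] || [And [Not p]]] || [And [Not ! [Not ! [Not q]]]]]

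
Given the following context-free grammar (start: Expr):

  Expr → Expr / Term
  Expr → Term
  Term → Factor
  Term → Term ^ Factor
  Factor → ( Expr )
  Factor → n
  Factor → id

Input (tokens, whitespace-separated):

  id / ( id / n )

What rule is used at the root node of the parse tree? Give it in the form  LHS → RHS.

[Expr [Expr [Term [Factor id]]] / [Term [Factor ( [Expr [Expr [Term [Factor id]]] / [Term [Factor n]]] )]]]

Expr → Expr / Term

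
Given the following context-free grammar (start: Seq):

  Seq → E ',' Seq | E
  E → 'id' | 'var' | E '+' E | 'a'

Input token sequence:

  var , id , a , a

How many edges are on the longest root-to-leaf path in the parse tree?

5

[Seq [E var] , [Seq [E id] , [Seq [E a] , [Seq [E a]]]]]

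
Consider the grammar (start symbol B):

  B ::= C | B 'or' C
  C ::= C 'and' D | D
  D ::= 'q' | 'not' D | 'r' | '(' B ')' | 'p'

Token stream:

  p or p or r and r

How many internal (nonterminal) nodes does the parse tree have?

11

[B [B [B [C [D p]]] or [C [D p]]] or [C [C [D r]] and [D r]]]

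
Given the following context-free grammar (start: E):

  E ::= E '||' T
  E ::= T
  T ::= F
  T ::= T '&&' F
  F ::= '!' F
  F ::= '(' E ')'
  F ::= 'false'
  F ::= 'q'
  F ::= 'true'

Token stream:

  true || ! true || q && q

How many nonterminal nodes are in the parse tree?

12

[E [E [E [T [F true]]] || [T [F ! [F true]]]] || [T [T [F q]] && [F q]]]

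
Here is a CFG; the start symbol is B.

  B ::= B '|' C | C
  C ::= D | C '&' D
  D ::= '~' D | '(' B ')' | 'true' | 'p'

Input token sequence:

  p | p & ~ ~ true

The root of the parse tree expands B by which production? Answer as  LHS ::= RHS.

[B [B [C [D p]]] | [C [C [D p]] & [D ~ [D ~ [D true]]]]]

B ::= B '|' C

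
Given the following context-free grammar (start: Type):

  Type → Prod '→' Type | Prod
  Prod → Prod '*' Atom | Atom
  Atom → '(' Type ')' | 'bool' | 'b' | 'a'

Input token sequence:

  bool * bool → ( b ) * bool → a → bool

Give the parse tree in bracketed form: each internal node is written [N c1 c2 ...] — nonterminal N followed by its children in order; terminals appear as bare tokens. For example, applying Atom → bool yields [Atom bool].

[Type [Prod [Prod [Atom bool]] * [Atom bool]] → [Type [Prod [Prod [Atom ( [Type [Prod [Atom b]]] )]] * [Atom bool]] → [Type [Prod [Atom a]] → [Type [Prod [Atom bool]]]]]]

Type
Prod → Type
Prod * Atom → Type
Atom * Atom → Type
bool * Atom → Type
bool * bool → Type
bool * bool → Prod → Type
bool * bool → Prod * Atom → Type
bool * bool → Atom * Atom → Type
bool * bool → ( Type ) * Atom → Type
bool * bool → ( Prod ) * Atom → Type
bool * bool → ( Atom ) * Atom → Type
bool * bool → ( b ) * Atom → Type
bool * bool → ( b ) * bool → Type
bool * bool → ( b ) * bool → Prod → Type
bool * bool → ( b ) * bool → Atom → Type
bool * bool → ( b ) * bool → a → Type
bool * bool → ( b ) * bool → a → Prod
bool * bool → ( b ) * bool → a → Atom
bool * bool → ( b ) * bool → a → bool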